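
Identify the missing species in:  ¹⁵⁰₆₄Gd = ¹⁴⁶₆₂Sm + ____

alpha particle

Conserve mass number: 150 = 146 + A, so A = 4.
Conserve atomic number: 64 = 62 + Z, so Z = 2.
A = 4 and Z = 2 is ⁴₂He — an alpha particle.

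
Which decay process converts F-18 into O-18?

beta-plus decay or electron capture

ΔA = 18 − 18 = 0; ΔZ = 8 − 9 = -1.
A is unchanged and Z drops by 1 — a proton has become a neutron (β⁺ emission or electron capture).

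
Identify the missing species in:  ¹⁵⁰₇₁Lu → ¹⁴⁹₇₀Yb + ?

Conserve mass number: 150 = 149 + A, so A = 1.
Conserve atomic number: 71 = 70 + Z, so Z = 1.
A = 1 and Z = 1 is ¹₁H — a proton.

proton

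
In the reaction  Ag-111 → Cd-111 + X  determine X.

beta-minus particle

Conserve mass number: 111 = 111 + A, so A = 0.
Conserve atomic number: 47 = 48 + Z, so Z = -1.
A = 0 and Z = -1 is e⁻ — a beta-minus particle.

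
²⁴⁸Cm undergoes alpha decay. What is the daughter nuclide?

Alpha decay: mass number changes by -4, atomic number by -2.
A: 248 − 4 = 244; Z: 96 − 2 = 94.
Z = 94 is plutonium, so the daughter is ²⁴⁴Pu.

Pu-244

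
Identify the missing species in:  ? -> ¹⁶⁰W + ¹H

Conserve mass number: A = 160 + 1, so A = 161.
Conserve atomic number: Z = 74 + 1, so Z = 75.
Z = 75 is rhenium, so the species is ¹⁶¹Re.

Re-161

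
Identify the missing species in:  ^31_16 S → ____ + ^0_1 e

P-31

Conserve mass number: 31 = A + 0, so A = 31.
Conserve atomic number: 16 = Z + 1, so Z = 15.
Z = 15 is phosphorus, so the species is ^31_15 P.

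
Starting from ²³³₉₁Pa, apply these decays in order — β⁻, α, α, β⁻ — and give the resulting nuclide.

Start: (A, Z) = (233, 91).
After β⁻: (233, 92).
After α: (229, 90).
After α: (225, 88).
After β⁻: (225, 89).
Z = 89 is actinium.

Ac-225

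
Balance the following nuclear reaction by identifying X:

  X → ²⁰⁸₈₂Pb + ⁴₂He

Po-212

Conserve mass number: A = 208 + 4, so A = 212.
Conserve atomic number: Z = 82 + 2, so Z = 84.
Z = 84 is polonium, so the species is ²¹²₈₄Po.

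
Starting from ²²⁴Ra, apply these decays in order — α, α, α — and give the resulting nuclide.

Pb-212

Start: (A, Z) = (224, 88).
After α: (220, 86).
After α: (216, 84).
After α: (212, 82).
Z = 82 is lead.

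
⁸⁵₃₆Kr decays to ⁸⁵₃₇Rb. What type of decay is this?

beta-minus decay

ΔA = 85 − 85 = 0; ΔZ = 37 − 36 = +1.
A is unchanged and Z rises by 1 — a neutron has become a proton (β⁻ decay).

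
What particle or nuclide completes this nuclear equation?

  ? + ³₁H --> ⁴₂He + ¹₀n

deuteron

Conserve mass number: A + 3 = 4 + 1, so A = 2.
Conserve atomic number: Z + 1 = 2 + 0, so Z = 1.
A = 2 and Z = 1 is ²₁H — a deuteron.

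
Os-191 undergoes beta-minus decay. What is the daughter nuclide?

Ir-191

Beta-minus decay: mass number changes by +0, atomic number by +1.
A: 191 = 191; Z: 76 + 1 = 77.
Z = 77 is iridium, so the daughter is Ir-191.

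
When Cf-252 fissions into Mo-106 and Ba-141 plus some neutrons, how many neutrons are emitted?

Conserve mass number: 252 = 106 + 141 + k, so k = 252 − 247 = 5.
Check atomic number: 98 = 42 + 56 + 0 = 98. ✓

5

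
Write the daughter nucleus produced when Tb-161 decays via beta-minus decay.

Dy-161

Beta-minus decay: mass number changes by +0, atomic number by +1.
A: 161 = 161; Z: 65 + 1 = 66.
Z = 66 is dysprosium, so the daughter is Dy-161.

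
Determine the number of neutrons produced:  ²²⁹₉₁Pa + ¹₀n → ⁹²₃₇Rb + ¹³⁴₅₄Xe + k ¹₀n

Conserve mass number: 230 = 92 + 134 + k, so k = 230 − 226 = 4.
Check atomic number: 91 = 37 + 54 + 0 = 91. ✓

4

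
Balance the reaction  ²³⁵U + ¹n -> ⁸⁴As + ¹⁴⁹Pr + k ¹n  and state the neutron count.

Conserve mass number: 236 = 84 + 149 + k, so k = 236 − 233 = 3.
Check atomic number: 92 = 33 + 59 + 0 = 92. ✓

3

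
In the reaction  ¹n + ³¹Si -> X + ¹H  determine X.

Conserve mass number: 1 + 31 = A + 1, so A = 31.
Conserve atomic number: 0 + 14 = Z + 1, so Z = 13.
Z = 13 is aluminium, so the species is ³¹Al.

Al-31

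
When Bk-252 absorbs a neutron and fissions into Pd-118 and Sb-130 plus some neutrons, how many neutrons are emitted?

5

Conserve mass number: 253 = 118 + 130 + k, so k = 253 − 248 = 5.
Check atomic number: 97 = 46 + 51 + 0 = 97. ✓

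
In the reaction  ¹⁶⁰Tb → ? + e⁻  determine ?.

Conserve mass number: 160 = A + 0, so A = 160.
Conserve atomic number: 65 = Z − 1, so Z = 66.
Z = 66 is dysprosium, so the species is ¹⁶⁰Dy.

Dy-160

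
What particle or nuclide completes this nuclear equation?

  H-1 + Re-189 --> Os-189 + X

Conserve mass number: 1 + 189 = 189 + A, so A = 1.
Conserve atomic number: 1 + 75 = 76 + Z, so Z = 0.
A = 1 and Z = 0 is n — a neutron.

neutron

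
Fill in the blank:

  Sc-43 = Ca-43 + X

Conserve mass number: 43 = 43 + A, so A = 0.
Conserve atomic number: 21 = 20 + Z, so Z = 1.
A = 0 and Z = 1 is e⁺ — a positron.

positron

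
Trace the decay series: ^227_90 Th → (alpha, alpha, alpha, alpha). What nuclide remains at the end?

Start: (A, Z) = (227, 90).
After α: (223, 88).
After α: (219, 86).
After α: (215, 84).
After α: (211, 82).
Z = 82 is lead.

Pb-211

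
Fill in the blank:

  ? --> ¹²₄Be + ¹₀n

Conserve mass number: A = 12 + 1, so A = 13.
Conserve atomic number: Z = 4 + 0, so Z = 4.
Z = 4 is beryllium, so the species is ¹³₄Be.

Be-13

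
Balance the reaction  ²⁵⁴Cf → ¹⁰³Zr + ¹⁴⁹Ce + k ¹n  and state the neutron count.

2

Conserve mass number: 254 = 103 + 149 + k, so k = 254 − 252 = 2.
Check atomic number: 98 = 40 + 58 + 0 = 98. ✓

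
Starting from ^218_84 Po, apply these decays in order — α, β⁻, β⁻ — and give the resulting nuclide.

Start: (A, Z) = (218, 84).
After α: (214, 82).
After β⁻: (214, 83).
After β⁻: (214, 84).
Z = 84 is polonium.

Po-214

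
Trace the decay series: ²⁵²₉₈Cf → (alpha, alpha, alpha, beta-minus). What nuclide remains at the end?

Np-240

Start: (A, Z) = (252, 98).
After α: (248, 96).
After α: (244, 94).
After α: (240, 92).
After β⁻: (240, 93).
Z = 93 is neptunium.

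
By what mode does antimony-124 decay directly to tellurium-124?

beta-minus decay

ΔA = 124 − 124 = 0; ΔZ = 52 − 51 = +1.
A is unchanged and Z rises by 1 — a neutron has become a proton (β⁻ decay).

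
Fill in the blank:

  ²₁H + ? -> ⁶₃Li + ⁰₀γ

Conserve mass number: 2 + A = 6 + 0, so A = 4.
Conserve atomic number: 1 + Z = 3 + 0, so Z = 2.
A = 4 and Z = 2 is ⁴₂He — an alpha particle.

alpha particle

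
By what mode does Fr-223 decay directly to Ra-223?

ΔA = 223 − 223 = 0; ΔZ = 88 − 87 = +1.
A is unchanged and Z rises by 1 — a neutron has become a proton (β⁻ decay).

beta-minus decay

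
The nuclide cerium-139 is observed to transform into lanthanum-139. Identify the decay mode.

ΔA = 139 − 139 = 0; ΔZ = 57 − 58 = -1.
A is unchanged and Z drops by 1 — a proton has become a neutron (β⁺ emission or electron capture).

beta-plus decay or electron capture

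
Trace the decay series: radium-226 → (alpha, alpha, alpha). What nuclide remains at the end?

Start: (A, Z) = (226, 88).
After α: (222, 86).
After α: (218, 84).
After α: (214, 82).
Z = 82 is lead.

Pb-214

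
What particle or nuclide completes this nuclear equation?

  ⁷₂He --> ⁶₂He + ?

Conserve mass number: 7 = 6 + A, so A = 1.
Conserve atomic number: 2 = 2 + Z, so Z = 0.
A = 1 and Z = 0 is ¹₀n — a neutron.

neutron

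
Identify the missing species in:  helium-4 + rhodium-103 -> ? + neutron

Ag-106

Conserve mass number: 4 + 103 = A + 1, so A = 106.
Conserve atomic number: 2 + 45 = Z + 0, so Z = 47.
Z = 47 is silver, so the species is silver-106.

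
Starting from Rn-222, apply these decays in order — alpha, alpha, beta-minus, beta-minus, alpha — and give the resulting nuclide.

Pb-210

Start: (A, Z) = (222, 86).
After α: (218, 84).
After α: (214, 82).
After β⁻: (214, 83).
After β⁻: (214, 84).
After α: (210, 82).
Z = 82 is lead.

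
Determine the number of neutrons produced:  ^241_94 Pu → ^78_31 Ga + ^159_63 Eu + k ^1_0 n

Conserve mass number: 241 = 78 + 159 + k, so k = 241 − 237 = 4.
Check atomic number: 94 = 31 + 63 + 0 = 94. ✓

4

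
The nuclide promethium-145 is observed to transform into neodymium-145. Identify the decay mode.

ΔA = 145 − 145 = 0; ΔZ = 60 − 61 = -1.
A is unchanged and Z drops by 1 — a proton has become a neutron (β⁺ emission or electron capture).

beta-plus decay or electron capture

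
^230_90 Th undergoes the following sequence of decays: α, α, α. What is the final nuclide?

Po-218

Start: (A, Z) = (230, 90).
After α: (226, 88).
After α: (222, 86).
After α: (218, 84).
Z = 84 is polonium.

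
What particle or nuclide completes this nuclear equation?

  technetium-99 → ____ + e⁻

Conserve mass number: 99 = A + 0, so A = 99.
Conserve atomic number: 43 = Z − 1, so Z = 44.
Z = 44 is ruthenium, so the species is ruthenium-99.

Ru-99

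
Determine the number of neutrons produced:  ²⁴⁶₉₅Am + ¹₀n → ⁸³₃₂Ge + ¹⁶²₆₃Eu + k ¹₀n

Conserve mass number: 247 = 83 + 162 + k, so k = 247 − 245 = 2.
Check atomic number: 95 = 32 + 63 + 0 = 95. ✓

2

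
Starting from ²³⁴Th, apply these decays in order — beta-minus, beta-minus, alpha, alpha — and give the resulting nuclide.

Start: (A, Z) = (234, 90).
After β⁻: (234, 91).
After β⁻: (234, 92).
After α: (230, 90).
After α: (226, 88).
Z = 88 is radium.

Ra-226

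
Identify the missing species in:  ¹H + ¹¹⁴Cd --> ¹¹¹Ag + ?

alpha particle

Conserve mass number: 1 + 114 = 111 + A, so A = 4.
Conserve atomic number: 1 + 48 = 47 + Z, so Z = 2.
A = 4 and Z = 2 is ⁴He — an alpha particle.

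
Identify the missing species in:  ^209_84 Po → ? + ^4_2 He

Pb-205

Conserve mass number: 209 = A + 4, so A = 205.
Conserve atomic number: 84 = Z + 2, so Z = 82.
Z = 82 is lead, so the species is ^205_82 Pb.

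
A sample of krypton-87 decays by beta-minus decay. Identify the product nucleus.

Rb-87

Beta-minus decay: mass number changes by +0, atomic number by +1.
A: 87 = 87; Z: 36 + 1 = 37.
Z = 37 is rubidium, so the daughter is rubidium-87.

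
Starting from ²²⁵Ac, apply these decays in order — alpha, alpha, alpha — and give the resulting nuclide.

Start: (A, Z) = (225, 89).
After α: (221, 87).
After α: (217, 85).
After α: (213, 83).
Z = 83 is bismuth.

Bi-213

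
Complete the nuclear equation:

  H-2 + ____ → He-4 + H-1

Conserve mass number: 2 + A = 4 + 1, so A = 3.
Conserve atomic number: 1 + Z = 2 + 1, so Z = 2.
Z = 2 is helium, so the species is He-3.

He-3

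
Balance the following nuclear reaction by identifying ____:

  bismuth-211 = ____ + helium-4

Conserve mass number: 211 = A + 4, so A = 207.
Conserve atomic number: 83 = Z + 2, so Z = 81.
Z = 81 is thallium, so the species is thallium-207.

Tl-207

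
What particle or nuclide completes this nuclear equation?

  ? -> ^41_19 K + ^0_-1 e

Conserve mass number: A = 41 + 0, so A = 41.
Conserve atomic number: Z = 19 − 1, so Z = 18.
Z = 18 is argon, so the species is ^41_18 Ar.

Ar-41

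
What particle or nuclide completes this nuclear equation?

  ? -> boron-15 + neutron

B-16

Conserve mass number: A = 15 + 1, so A = 16.
Conserve atomic number: Z = 5 + 0, so Z = 5.
Z = 5 is boron, so the species is boron-16.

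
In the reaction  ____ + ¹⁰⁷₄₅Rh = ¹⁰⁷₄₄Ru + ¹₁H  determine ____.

Conserve mass number: A + 107 = 107 + 1, so A = 1.
Conserve atomic number: Z + 45 = 44 + 1, so Z = 0.
A = 1 and Z = 0 is ¹₀n — a neutron.

neutron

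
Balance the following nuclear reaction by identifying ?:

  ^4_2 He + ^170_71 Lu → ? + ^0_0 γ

Conserve mass number: 4 + 170 = A + 0, so A = 174.
Conserve atomic number: 2 + 71 = Z + 0, so Z = 73.
Z = 73 is tantalum, so the species is ^174_73 Ta.

Ta-174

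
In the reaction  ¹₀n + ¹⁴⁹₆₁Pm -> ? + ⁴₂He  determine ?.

Pr-146

Conserve mass number: 1 + 149 = A + 4, so A = 146.
Conserve atomic number: 0 + 61 = Z + 2, so Z = 59.
Z = 59 is praseodymium, so the species is ¹⁴⁶₅₉Pr.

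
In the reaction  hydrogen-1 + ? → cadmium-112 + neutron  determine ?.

Conserve mass number: 1 + A = 112 + 1, so A = 112.
Conserve atomic number: 1 + Z = 48 + 0, so Z = 47.
Z = 47 is silver, so the species is silver-112.

Ag-112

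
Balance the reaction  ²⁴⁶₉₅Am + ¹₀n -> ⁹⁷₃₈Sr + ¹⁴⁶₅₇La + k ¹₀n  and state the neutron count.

4

Conserve mass number: 247 = 97 + 146 + k, so k = 247 − 243 = 4.
Check atomic number: 95 = 38 + 57 + 0 = 95. ✓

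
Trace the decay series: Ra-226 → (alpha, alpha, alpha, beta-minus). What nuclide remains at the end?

Start: (A, Z) = (226, 88).
After α: (222, 86).
After α: (218, 84).
After α: (214, 82).
After β⁻: (214, 83).
Z = 83 is bismuth.

Bi-214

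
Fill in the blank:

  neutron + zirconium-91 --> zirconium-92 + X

gamma ray

Conserve mass number: 1 + 91 = 92 + A, so A = 0.
Conserve atomic number: 0 + 40 = 40 + Z, so Z = 0.
A = 0 and Z = 0 is γ — a gamma ray.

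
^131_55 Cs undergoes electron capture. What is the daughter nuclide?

Electron capture: mass number changes by +0, atomic number by -1.
A: 131 = 131; Z: 55 − 1 = 54.
Z = 54 is xenon, so the daughter is ^131_54 Xe.

Xe-131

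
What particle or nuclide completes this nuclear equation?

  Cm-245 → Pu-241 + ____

alpha particle

Conserve mass number: 245 = 241 + A, so A = 4.
Conserve atomic number: 96 = 94 + Z, so Z = 2.
A = 4 and Z = 2 is He-4 — an alpha particle.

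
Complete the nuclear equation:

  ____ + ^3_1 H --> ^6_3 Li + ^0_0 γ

Conserve mass number: A + 3 = 6 + 0, so A = 3.
Conserve atomic number: Z + 1 = 3 + 0, so Z = 2.
Z = 2 is helium, so the species is ^3_2 He.

He-3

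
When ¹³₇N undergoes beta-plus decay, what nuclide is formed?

C-13

Beta-plus decay: mass number changes by +0, atomic number by -1.
A: 13 = 13; Z: 7 − 1 = 6.
Z = 6 is carbon, so the daughter is ¹³₆C.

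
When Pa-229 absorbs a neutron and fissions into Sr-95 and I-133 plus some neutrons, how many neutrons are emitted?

2

Conserve mass number: 230 = 95 + 133 + k, so k = 230 − 228 = 2.
Check atomic number: 91 = 38 + 53 + 0 = 91. ✓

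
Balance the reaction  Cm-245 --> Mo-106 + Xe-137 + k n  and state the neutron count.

Conserve mass number: 245 = 106 + 137 + k, so k = 245 − 243 = 2.
Check atomic number: 96 = 42 + 54 + 0 = 96. ✓

2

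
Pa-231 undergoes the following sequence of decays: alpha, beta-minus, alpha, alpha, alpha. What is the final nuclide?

Start: (A, Z) = (231, 91).
After α: (227, 89).
After β⁻: (227, 90).
After α: (223, 88).
After α: (219, 86).
After α: (215, 84).
Z = 84 is polonium.

Po-215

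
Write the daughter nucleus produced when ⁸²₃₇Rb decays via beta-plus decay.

Kr-82

Beta-plus decay: mass number changes by +0, atomic number by -1.
A: 82 = 82; Z: 37 − 1 = 36.
Z = 36 is krypton, so the daughter is ⁸²₃₆Kr.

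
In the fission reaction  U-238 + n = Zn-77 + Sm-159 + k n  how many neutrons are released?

Conserve mass number: 239 = 77 + 159 + k, so k = 239 − 236 = 3.
Check atomic number: 92 = 30 + 62 + 0 = 92. ✓

3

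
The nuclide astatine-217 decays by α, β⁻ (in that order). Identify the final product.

Po-213

Start: (A, Z) = (217, 85).
After α: (213, 83).
After β⁻: (213, 84).
Z = 84 is polonium.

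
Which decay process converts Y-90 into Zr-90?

ΔA = 90 − 90 = 0; ΔZ = 40 − 39 = +1.
A is unchanged and Z rises by 1 — a neutron has become a proton (β⁻ decay).

beta-minus decay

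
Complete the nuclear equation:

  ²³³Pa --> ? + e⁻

Conserve mass number: 233 = A + 0, so A = 233.
Conserve atomic number: 91 = Z − 1, so Z = 92.
Z = 92 is uranium, so the species is ²³³U.

U-233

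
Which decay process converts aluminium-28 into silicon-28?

beta-minus decay

ΔA = 28 − 28 = 0; ΔZ = 14 − 13 = +1.
A is unchanged and Z rises by 1 — a neutron has become a proton (β⁻ decay).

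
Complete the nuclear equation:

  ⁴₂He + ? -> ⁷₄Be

He-3

Conserve mass number: 4 + A = 7, so A = 3.
Conserve atomic number: 2 + Z = 4, so Z = 2.
Z = 2 is helium, so the species is ³₂He.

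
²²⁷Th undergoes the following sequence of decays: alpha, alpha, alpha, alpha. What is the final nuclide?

Pb-211

Start: (A, Z) = (227, 90).
After α: (223, 88).
After α: (219, 86).
After α: (215, 84).
After α: (211, 82).
Z = 82 is lead.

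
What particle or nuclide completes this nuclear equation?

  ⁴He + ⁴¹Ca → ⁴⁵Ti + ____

Conserve mass number: 4 + 41 = 45 + A, so A = 0.
Conserve atomic number: 2 + 20 = 22 + Z, so Z = 0.
A = 0 and Z = 0 is γ — a gamma ray.

gamma ray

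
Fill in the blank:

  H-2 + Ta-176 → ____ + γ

W-178

Conserve mass number: 2 + 176 = A + 0, so A = 178.
Conserve atomic number: 1 + 73 = Z + 0, so Z = 74.
Z = 74 is tungsten, so the species is W-178.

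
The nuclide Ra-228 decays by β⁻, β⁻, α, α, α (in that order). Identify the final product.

Po-216

Start: (A, Z) = (228, 88).
After β⁻: (228, 89).
After β⁻: (228, 90).
After α: (224, 88).
After α: (220, 86).
After α: (216, 84).
Z = 84 is polonium.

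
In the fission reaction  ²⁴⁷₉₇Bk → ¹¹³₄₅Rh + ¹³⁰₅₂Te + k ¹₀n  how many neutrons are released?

4

Conserve mass number: 247 = 113 + 130 + k, so k = 247 − 243 = 4.
Check atomic number: 97 = 45 + 52 + 0 = 97. ✓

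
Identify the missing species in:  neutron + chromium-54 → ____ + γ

Cr-55

Conserve mass number: 1 + 54 = A + 0, so A = 55.
Conserve atomic number: 0 + 24 = Z + 0, so Z = 24.
Z = 24 is chromium, so the species is chromium-55.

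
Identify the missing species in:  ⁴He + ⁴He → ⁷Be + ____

neutron

Conserve mass number: 4 + 4 = 7 + A, so A = 1.
Conserve atomic number: 2 + 2 = 4 + Z, so Z = 0.
A = 1 and Z = 0 is ¹n — a neutron.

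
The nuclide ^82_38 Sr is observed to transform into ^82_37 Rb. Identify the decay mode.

beta-plus decay or electron capture

ΔA = 82 − 82 = 0; ΔZ = 37 − 38 = -1.
A is unchanged and Z drops by 1 — a proton has become a neutron (β⁺ emission or electron capture).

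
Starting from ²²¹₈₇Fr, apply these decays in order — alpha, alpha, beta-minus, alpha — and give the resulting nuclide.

Start: (A, Z) = (221, 87).
After α: (217, 85).
After α: (213, 83).
After β⁻: (213, 84).
After α: (209, 82).
Z = 82 is lead.

Pb-209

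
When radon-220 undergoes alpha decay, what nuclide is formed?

Alpha decay: mass number changes by -4, atomic number by -2.
A: 220 − 4 = 216; Z: 86 − 2 = 84.
Z = 84 is polonium, so the daughter is polonium-216.

Po-216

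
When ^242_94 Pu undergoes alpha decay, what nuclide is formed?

U-238

Alpha decay: mass number changes by -4, atomic number by -2.
A: 242 − 4 = 238; Z: 94 − 2 = 92.
Z = 92 is uranium, so the daughter is ^238_92 U.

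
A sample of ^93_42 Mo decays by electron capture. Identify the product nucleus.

Electron capture: mass number changes by +0, atomic number by -1.
A: 93 = 93; Z: 42 − 1 = 41.
Z = 41 is niobium, so the daughter is ^93_41 Nb.

Nb-93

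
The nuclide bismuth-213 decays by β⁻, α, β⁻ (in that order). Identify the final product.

Bi-209

Start: (A, Z) = (213, 83).
After β⁻: (213, 84).
After α: (209, 82).
After β⁻: (209, 83).
Z = 83 is bismuth.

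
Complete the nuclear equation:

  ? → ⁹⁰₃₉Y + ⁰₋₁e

Sr-90

Conserve mass number: A = 90 + 0, so A = 90.
Conserve atomic number: Z = 39 − 1, so Z = 38.
Z = 38 is strontium, so the species is ⁹⁰₃₈Sr.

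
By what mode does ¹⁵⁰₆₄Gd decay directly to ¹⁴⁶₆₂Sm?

alpha decay

ΔA = 146 − 150 = -4; ΔZ = 62 − 64 = -2.
A drops by 4 and Z drops by 2 — the signature of alpha emission.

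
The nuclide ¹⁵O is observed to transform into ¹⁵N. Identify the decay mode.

ΔA = 15 − 15 = 0; ΔZ = 7 − 8 = -1.
A is unchanged and Z drops by 1 — a proton has become a neutron (β⁺ emission or electron capture).

beta-plus decay or electron capture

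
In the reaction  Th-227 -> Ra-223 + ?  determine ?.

Conserve mass number: 227 = 223 + A, so A = 4.
Conserve atomic number: 90 = 88 + Z, so Z = 2.
A = 4 and Z = 2 is He-4 — an alpha particle.

alpha particle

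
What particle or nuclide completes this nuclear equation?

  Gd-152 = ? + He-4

Sm-148

Conserve mass number: 152 = A + 4, so A = 148.
Conserve atomic number: 64 = Z + 2, so Z = 62.
Z = 62 is samarium, so the species is Sm-148.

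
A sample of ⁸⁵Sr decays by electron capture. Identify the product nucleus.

Electron capture: mass number changes by +0, atomic number by -1.
A: 85 = 85; Z: 38 − 1 = 37.
Z = 37 is rubidium, so the daughter is ⁸⁵Rb.

Rb-85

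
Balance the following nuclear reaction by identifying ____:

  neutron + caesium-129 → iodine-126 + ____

alpha particle

Conserve mass number: 1 + 129 = 126 + A, so A = 4.
Conserve atomic number: 0 + 55 = 53 + Z, so Z = 2.
A = 4 and Z = 2 is helium-4 — an alpha particle.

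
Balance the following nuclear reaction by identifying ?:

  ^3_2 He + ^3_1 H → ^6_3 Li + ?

Conserve mass number: 3 + 3 = 6 + A, so A = 0.
Conserve atomic number: 2 + 1 = 3 + Z, so Z = 0.
A = 0 and Z = 0 is ^0_0 γ — a gamma ray.

gamma ray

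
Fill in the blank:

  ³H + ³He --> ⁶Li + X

gamma ray

Conserve mass number: 3 + 3 = 6 + A, so A = 0.
Conserve atomic number: 1 + 2 = 3 + Z, so Z = 0.
A = 0 and Z = 0 is γ — a gamma ray.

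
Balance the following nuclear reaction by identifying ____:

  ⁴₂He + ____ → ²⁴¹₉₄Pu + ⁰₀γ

U-237

Conserve mass number: 4 + A = 241 + 0, so A = 237.
Conserve atomic number: 2 + Z = 94 + 0, so Z = 92.
Z = 92 is uranium, so the species is ²³⁷₉₂U.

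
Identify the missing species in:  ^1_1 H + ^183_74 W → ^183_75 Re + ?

Conserve mass number: 1 + 183 = 183 + A, so A = 1.
Conserve atomic number: 1 + 74 = 75 + Z, so Z = 0.
A = 1 and Z = 0 is ^1_0 n — a neutron.

neutron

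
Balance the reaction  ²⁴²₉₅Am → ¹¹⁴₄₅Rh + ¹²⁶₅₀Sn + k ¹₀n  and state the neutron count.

Conserve mass number: 242 = 114 + 126 + k, so k = 242 − 240 = 2.
Check atomic number: 95 = 45 + 50 + 0 = 95. ✓

2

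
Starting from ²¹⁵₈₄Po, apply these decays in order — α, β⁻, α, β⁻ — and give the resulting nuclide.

Pb-207

Start: (A, Z) = (215, 84).
After α: (211, 82).
After β⁻: (211, 83).
After α: (207, 81).
After β⁻: (207, 82).
Z = 82 is lead.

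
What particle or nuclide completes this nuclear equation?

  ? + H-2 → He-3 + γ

Conserve mass number: A + 2 = 3 + 0, so A = 1.
Conserve atomic number: Z + 1 = 2 + 0, so Z = 1.
A = 1 and Z = 1 is H-1 — a proton.

proton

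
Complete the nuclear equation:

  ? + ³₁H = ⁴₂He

proton

Conserve mass number: A + 3 = 4, so A = 1.
Conserve atomic number: Z + 1 = 2, so Z = 1.
A = 1 and Z = 1 is ¹₁H — a proton.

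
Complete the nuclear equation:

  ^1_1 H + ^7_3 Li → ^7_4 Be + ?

neutron

Conserve mass number: 1 + 7 = 7 + A, so A = 1.
Conserve atomic number: 1 + 3 = 4 + Z, so Z = 0.
A = 1 and Z = 0 is ^1_0 n — a neutron.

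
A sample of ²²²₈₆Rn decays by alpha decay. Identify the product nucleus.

Alpha decay: mass number changes by -4, atomic number by -2.
A: 222 − 4 = 218; Z: 86 − 2 = 84.
Z = 84 is polonium, so the daughter is ²¹⁸₈₄Po.

Po-218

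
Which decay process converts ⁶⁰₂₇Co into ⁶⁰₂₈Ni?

ΔA = 60 − 60 = 0; ΔZ = 28 − 27 = +1.
A is unchanged and Z rises by 1 — a neutron has become a proton (β⁻ decay).

beta-minus decay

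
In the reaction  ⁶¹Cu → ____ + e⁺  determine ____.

Ni-61

Conserve mass number: 61 = A + 0, so A = 61.
Conserve atomic number: 29 = Z + 1, so Z = 28.
Z = 28 is nickel, so the species is ⁶¹Ni.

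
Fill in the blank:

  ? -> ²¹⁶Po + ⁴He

Conserve mass number: A = 216 + 4, so A = 220.
Conserve atomic number: Z = 84 + 2, so Z = 86.
Z = 86 is radon, so the species is ²²⁰Rn.

Rn-220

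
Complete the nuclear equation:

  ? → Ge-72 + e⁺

As-72

Conserve mass number: A = 72 + 0, so A = 72.
Conserve atomic number: Z = 32 + 1, so Z = 33.
Z = 33 is arsenic, so the species is As-72.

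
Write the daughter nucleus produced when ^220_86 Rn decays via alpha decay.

Po-216

Alpha decay: mass number changes by -4, atomic number by -2.
A: 220 − 4 = 216; Z: 86 − 2 = 84.
Z = 84 is polonium, so the daughter is ^216_84 Po.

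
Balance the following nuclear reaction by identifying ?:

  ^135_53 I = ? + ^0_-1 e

Conserve mass number: 135 = A + 0, so A = 135.
Conserve atomic number: 53 = Z − 1, so Z = 54.
Z = 54 is xenon, so the species is ^135_54 Xe.

Xe-135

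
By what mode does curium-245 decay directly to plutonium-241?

alpha decay

ΔA = 241 − 245 = -4; ΔZ = 94 − 96 = -2.
A drops by 4 and Z drops by 2 — the signature of alpha emission.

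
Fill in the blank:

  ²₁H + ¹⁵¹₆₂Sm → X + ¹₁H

Conserve mass number: 2 + 151 = A + 1, so A = 152.
Conserve atomic number: 1 + 62 = Z + 1, so Z = 62.
Z = 62 is samarium, so the species is ¹⁵²₆₂Sm.

Sm-152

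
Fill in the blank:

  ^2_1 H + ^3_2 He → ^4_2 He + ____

Conserve mass number: 2 + 3 = 4 + A, so A = 1.
Conserve atomic number: 1 + 2 = 2 + Z, so Z = 1.
A = 1 and Z = 1 is ^1_1 H — a proton.

proton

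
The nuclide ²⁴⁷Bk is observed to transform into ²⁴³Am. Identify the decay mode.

ΔA = 243 − 247 = -4; ΔZ = 95 − 97 = -2.
A drops by 4 and Z drops by 2 — the signature of alpha emission.

alpha decay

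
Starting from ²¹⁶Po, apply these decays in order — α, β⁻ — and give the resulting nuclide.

Start: (A, Z) = (216, 84).
After α: (212, 82).
After β⁻: (212, 83).
Z = 83 is bismuth.

Bi-212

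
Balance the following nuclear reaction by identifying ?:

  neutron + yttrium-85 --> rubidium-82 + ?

Conserve mass number: 1 + 85 = 82 + A, so A = 4.
Conserve atomic number: 0 + 39 = 37 + Z, so Z = 2.
A = 4 and Z = 2 is helium-4 — an alpha particle.

alpha particle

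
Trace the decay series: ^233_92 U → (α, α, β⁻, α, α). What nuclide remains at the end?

Start: (A, Z) = (233, 92).
After α: (229, 90).
After α: (225, 88).
After β⁻: (225, 89).
After α: (221, 87).
After α: (217, 85).
Z = 85 is astatine.

At-217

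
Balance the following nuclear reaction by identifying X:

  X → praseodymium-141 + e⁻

Ce-141

Conserve mass number: A = 141 + 0, so A = 141.
Conserve atomic number: Z = 59 − 1, so Z = 58.
Z = 58 is cerium, so the species is cerium-141.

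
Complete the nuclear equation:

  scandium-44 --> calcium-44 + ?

Conserve mass number: 44 = 44 + A, so A = 0.
Conserve atomic number: 21 = 20 + Z, so Z = 1.
A = 0 and Z = 1 is e⁺ — a positron.

positron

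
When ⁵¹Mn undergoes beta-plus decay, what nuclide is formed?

Beta-plus decay: mass number changes by +0, atomic number by -1.
A: 51 = 51; Z: 25 − 1 = 24.
Z = 24 is chromium, so the daughter is ⁵¹Cr.

Cr-51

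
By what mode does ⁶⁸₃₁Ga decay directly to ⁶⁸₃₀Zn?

beta-plus decay or electron capture

ΔA = 68 − 68 = 0; ΔZ = 30 − 31 = -1.
A is unchanged and Z drops by 1 — a proton has become a neutron (β⁺ emission or electron capture).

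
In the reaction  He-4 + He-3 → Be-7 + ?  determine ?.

Conserve mass number: 4 + 3 = 7 + A, so A = 0.
Conserve atomic number: 2 + 2 = 4 + Z, so Z = 0.
A = 0 and Z = 0 is γ — a gamma ray.

gamma ray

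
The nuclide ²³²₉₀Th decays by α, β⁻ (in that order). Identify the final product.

Ac-228

Start: (A, Z) = (232, 90).
After α: (228, 88).
After β⁻: (228, 89).
Z = 89 is actinium.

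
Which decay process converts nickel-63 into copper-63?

beta-minus decay

ΔA = 63 − 63 = 0; ΔZ = 29 − 28 = +1.
A is unchanged and Z rises by 1 — a neutron has become a proton (β⁻ decay).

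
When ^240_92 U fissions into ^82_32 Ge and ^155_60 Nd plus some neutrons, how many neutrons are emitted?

Conserve mass number: 240 = 82 + 155 + k, so k = 240 − 237 = 3.
Check atomic number: 92 = 32 + 60 + 0 = 92. ✓

3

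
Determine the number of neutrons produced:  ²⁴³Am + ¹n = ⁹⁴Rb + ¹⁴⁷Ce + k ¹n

3

Conserve mass number: 244 = 94 + 147 + k, so k = 244 − 241 = 3.
Check atomic number: 95 = 37 + 58 + 0 = 95. ✓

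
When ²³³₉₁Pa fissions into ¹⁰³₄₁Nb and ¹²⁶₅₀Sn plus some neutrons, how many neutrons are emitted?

4

Conserve mass number: 233 = 103 + 126 + k, so k = 233 − 229 = 4.
Check atomic number: 91 = 41 + 50 + 0 = 91. ✓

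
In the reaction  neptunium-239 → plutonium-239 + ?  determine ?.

beta-minus particle

Conserve mass number: 239 = 239 + A, so A = 0.
Conserve atomic number: 93 = 94 + Z, so Z = -1.
A = 0 and Z = -1 is e⁻ — a beta-minus particle.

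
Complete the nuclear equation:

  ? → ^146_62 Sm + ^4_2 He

Conserve mass number: A = 146 + 4, so A = 150.
Conserve atomic number: Z = 62 + 2, so Z = 64.
Z = 64 is gadolinium, so the species is ^150_64 Gd.

Gd-150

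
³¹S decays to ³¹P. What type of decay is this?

ΔA = 31 − 31 = 0; ΔZ = 15 − 16 = -1.
A is unchanged and Z drops by 1 — a proton has become a neutron (β⁺ emission or electron capture).

beta-plus decay or electron capture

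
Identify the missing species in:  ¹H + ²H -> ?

Conserve mass number: 1 + 2 = A, so A = 3.
Conserve atomic number: 1 + 1 = Z, so Z = 2.
Z = 2 is helium, so the species is ³He.

He-3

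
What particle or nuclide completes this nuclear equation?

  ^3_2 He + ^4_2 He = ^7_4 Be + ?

Conserve mass number: 3 + 4 = 7 + A, so A = 0.
Conserve atomic number: 2 + 2 = 4 + Z, so Z = 0.
A = 0 and Z = 0 is ^0_0 γ — a gamma ray.

gamma ray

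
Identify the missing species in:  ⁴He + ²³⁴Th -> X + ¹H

Pa-237

Conserve mass number: 4 + 234 = A + 1, so A = 237.
Conserve atomic number: 2 + 90 = Z + 1, so Z = 91.
Z = 91 is protactinium, so the species is ²³⁷Pa.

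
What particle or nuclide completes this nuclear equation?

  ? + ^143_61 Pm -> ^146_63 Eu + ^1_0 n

alpha particle

Conserve mass number: A + 143 = 146 + 1, so A = 4.
Conserve atomic number: Z + 61 = 63 + 0, so Z = 2.
A = 4 and Z = 2 is ^4_2 He — an alpha particle.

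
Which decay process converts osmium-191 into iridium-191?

ΔA = 191 − 191 = 0; ΔZ = 77 − 76 = +1.
A is unchanged and Z rises by 1 — a neutron has become a proton (β⁻ decay).

beta-minus decay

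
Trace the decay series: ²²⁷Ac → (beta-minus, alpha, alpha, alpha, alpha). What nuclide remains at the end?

Pb-211

Start: (A, Z) = (227, 89).
After β⁻: (227, 90).
After α: (223, 88).
After α: (219, 86).
After α: (215, 84).
After α: (211, 82).
Z = 82 is lead.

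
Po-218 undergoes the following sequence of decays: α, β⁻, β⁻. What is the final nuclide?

Po-214

Start: (A, Z) = (218, 84).
After α: (214, 82).
After β⁻: (214, 83).
After β⁻: (214, 84).
Z = 84 is polonium.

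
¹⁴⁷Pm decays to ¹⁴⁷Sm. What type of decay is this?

beta-minus decay

ΔA = 147 − 147 = 0; ΔZ = 62 − 61 = +1.
A is unchanged and Z rises by 1 — a neutron has become a proton (β⁻ decay).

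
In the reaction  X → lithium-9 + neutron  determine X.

Li-10

Conserve mass number: A = 9 + 1, so A = 10.
Conserve atomic number: Z = 3 + 0, so Z = 3.
Z = 3 is lithium, so the species is lithium-10.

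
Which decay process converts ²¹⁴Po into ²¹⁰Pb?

alpha decay

ΔA = 210 − 214 = -4; ΔZ = 82 − 84 = -2.
A drops by 4 and Z drops by 2 — the signature of alpha emission.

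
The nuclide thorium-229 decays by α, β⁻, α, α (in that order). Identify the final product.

Start: (A, Z) = (229, 90).
After α: (225, 88).
After β⁻: (225, 89).
After α: (221, 87).
After α: (217, 85).
Z = 85 is astatine.

At-217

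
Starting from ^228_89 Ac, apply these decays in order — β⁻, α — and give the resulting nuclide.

Start: (A, Z) = (228, 89).
After β⁻: (228, 90).
After α: (224, 88).
Z = 88 is radium.

Ra-224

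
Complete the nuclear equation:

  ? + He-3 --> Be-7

alpha particle

Conserve mass number: A + 3 = 7, so A = 4.
Conserve atomic number: Z + 2 = 4, so Z = 2.
A = 4 and Z = 2 is He-4 — an alpha particle.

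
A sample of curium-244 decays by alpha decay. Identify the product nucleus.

Alpha decay: mass number changes by -4, atomic number by -2.
A: 244 − 4 = 240; Z: 96 − 2 = 94.
Z = 94 is plutonium, so the daughter is plutonium-240.

Pu-240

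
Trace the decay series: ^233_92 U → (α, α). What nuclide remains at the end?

Start: (A, Z) = (233, 92).
After α: (229, 90).
After α: (225, 88).
Z = 88 is radium.

Ra-225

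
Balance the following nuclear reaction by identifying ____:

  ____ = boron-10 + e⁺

Conserve mass number: A = 10 + 0, so A = 10.
Conserve atomic number: Z = 5 + 1, so Z = 6.
Z = 6 is carbon, so the species is carbon-10.

C-10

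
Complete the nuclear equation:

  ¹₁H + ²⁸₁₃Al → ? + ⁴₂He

Conserve mass number: 1 + 28 = A + 4, so A = 25.
Conserve atomic number: 1 + 13 = Z + 2, so Z = 12.
Z = 12 is magnesium, so the species is ²⁵₁₂Mg.

Mg-25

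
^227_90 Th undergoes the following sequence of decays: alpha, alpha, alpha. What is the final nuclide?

Po-215

Start: (A, Z) = (227, 90).
After α: (223, 88).
After α: (219, 86).
After α: (215, 84).
Z = 84 is polonium.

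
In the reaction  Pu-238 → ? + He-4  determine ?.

Conserve mass number: 238 = A + 4, so A = 234.
Conserve atomic number: 94 = Z + 2, so Z = 92.
Z = 92 is uranium, so the species is U-234.

U-234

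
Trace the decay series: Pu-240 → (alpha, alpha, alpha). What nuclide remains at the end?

Start: (A, Z) = (240, 94).
After α: (236, 92).
After α: (232, 90).
After α: (228, 88).
Z = 88 is radium.

Ra-228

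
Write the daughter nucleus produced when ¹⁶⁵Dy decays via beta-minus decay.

Beta-minus decay: mass number changes by +0, atomic number by +1.
A: 165 = 165; Z: 66 + 1 = 67.
Z = 67 is holmium, so the daughter is ¹⁶⁵Ho.

Ho-165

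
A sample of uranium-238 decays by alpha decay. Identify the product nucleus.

Th-234

Alpha decay: mass number changes by -4, atomic number by -2.
A: 238 − 4 = 234; Z: 92 − 2 = 90.
Z = 90 is thorium, so the daughter is thorium-234.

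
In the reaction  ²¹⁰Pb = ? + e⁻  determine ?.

Conserve mass number: 210 = A + 0, so A = 210.
Conserve atomic number: 82 = Z − 1, so Z = 83.
Z = 83 is bismuth, so the species is ²¹⁰Bi.

Bi-210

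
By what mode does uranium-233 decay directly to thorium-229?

ΔA = 229 − 233 = -4; ΔZ = 90 − 92 = -2.
A drops by 4 and Z drops by 2 — the signature of alpha emission.

alpha decay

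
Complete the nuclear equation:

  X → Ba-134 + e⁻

Conserve mass number: A = 134 + 0, so A = 134.
Conserve atomic number: Z = 56 − 1, so Z = 55.
Z = 55 is caesium, so the species is Cs-134.

Cs-134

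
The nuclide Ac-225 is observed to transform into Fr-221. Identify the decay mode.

ΔA = 221 − 225 = -4; ΔZ = 87 − 89 = -2.
A drops by 4 and Z drops by 2 — the signature of alpha emission.

alpha decay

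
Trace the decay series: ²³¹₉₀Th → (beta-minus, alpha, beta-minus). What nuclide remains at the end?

Start: (A, Z) = (231, 90).
After β⁻: (231, 91).
After α: (227, 89).
After β⁻: (227, 90).
Z = 90 is thorium.

Th-227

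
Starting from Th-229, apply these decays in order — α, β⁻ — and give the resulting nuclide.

Ac-225

Start: (A, Z) = (229, 90).
After α: (225, 88).
After β⁻: (225, 89).
Z = 89 is actinium.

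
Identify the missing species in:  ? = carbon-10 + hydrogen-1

N-11

Conserve mass number: A = 10 + 1, so A = 11.
Conserve atomic number: Z = 6 + 1, so Z = 7.
Z = 7 is nitrogen, so the species is nitrogen-11.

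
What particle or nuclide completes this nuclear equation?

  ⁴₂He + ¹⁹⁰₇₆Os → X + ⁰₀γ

Conserve mass number: 4 + 190 = A + 0, so A = 194.
Conserve atomic number: 2 + 76 = Z + 0, so Z = 78.
Z = 78 is platinum, so the species is ¹⁹⁴₇₈Pt.

Pt-194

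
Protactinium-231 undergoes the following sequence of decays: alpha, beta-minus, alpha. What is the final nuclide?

Start: (A, Z) = (231, 91).
After α: (227, 89).
After β⁻: (227, 90).
After α: (223, 88).
Z = 88 is radium.

Ra-223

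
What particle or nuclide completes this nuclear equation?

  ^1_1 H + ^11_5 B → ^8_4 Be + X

alpha particle

Conserve mass number: 1 + 11 = 8 + A, so A = 4.
Conserve atomic number: 1 + 5 = 4 + Z, so Z = 2.
A = 4 and Z = 2 is ^4_2 He — an alpha particle.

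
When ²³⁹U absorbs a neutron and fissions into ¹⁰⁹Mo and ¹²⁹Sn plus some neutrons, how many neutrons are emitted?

2

Conserve mass number: 240 = 109 + 129 + k, so k = 240 − 238 = 2.
Check atomic number: 92 = 42 + 50 + 0 = 92. ✓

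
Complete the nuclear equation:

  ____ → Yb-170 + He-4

Hf-174

Conserve mass number: A = 170 + 4, so A = 174.
Conserve atomic number: Z = 70 + 2, so Z = 72.
Z = 72 is hafnium, so the species is Hf-174.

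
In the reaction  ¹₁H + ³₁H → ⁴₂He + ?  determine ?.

gamma ray

Conserve mass number: 1 + 3 = 4 + A, so A = 0.
Conserve atomic number: 1 + 1 = 2 + Z, so Z = 0.
A = 0 and Z = 0 is ⁰₀γ — a gamma ray.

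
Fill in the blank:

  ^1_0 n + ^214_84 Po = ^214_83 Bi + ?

proton

Conserve mass number: 1 + 214 = 214 + A, so A = 1.
Conserve atomic number: 0 + 84 = 83 + Z, so Z = 1.
A = 1 and Z = 1 is ^1_1 H — a proton.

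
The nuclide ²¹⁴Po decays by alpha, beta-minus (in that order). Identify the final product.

Bi-210

Start: (A, Z) = (214, 84).
After α: (210, 82).
After β⁻: (210, 83).
Z = 83 is bismuth.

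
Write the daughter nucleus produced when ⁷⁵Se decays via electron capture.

Electron capture: mass number changes by +0, atomic number by -1.
A: 75 = 75; Z: 34 − 1 = 33.
Z = 33 is arsenic, so the daughter is ⁷⁵As.

As-75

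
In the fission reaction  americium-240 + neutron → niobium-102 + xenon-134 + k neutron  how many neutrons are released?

5

Conserve mass number: 241 = 102 + 134 + k, so k = 241 − 236 = 5.
Check atomic number: 95 = 41 + 54 + 0 = 95. ✓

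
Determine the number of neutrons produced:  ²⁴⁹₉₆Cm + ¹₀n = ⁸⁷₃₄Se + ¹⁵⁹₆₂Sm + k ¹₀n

4

Conserve mass number: 250 = 87 + 159 + k, so k = 250 − 246 = 4.
Check atomic number: 96 = 34 + 62 + 0 = 96. ✓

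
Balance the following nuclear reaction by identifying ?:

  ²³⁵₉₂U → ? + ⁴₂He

Th-231

Conserve mass number: 235 = A + 4, so A = 231.
Conserve atomic number: 92 = Z + 2, so Z = 90.
Z = 90 is thorium, so the species is ²³¹₉₀Th.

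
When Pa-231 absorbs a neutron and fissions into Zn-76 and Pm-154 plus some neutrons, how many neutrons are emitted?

2

Conserve mass number: 232 = 76 + 154 + k, so k = 232 − 230 = 2.
Check atomic number: 91 = 30 + 61 + 0 = 91. ✓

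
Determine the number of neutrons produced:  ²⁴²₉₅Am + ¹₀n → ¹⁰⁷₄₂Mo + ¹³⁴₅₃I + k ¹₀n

2

Conserve mass number: 243 = 107 + 134 + k, so k = 243 − 241 = 2.
Check atomic number: 95 = 42 + 53 + 0 = 95. ✓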